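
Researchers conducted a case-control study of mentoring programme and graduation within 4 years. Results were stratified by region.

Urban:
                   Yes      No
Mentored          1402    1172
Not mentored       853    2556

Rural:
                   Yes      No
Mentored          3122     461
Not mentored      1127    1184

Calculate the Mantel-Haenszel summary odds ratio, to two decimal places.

OR_MH = Σ(aᵢdᵢ/nᵢ) / Σ(bᵢcᵢ/nᵢ), where nᵢ is the stratum total.
Stratum 1 (Urban): n = 5983; a·d/n = 1402·2556/5983 = 598.9490; b·c/n = 1172·853/5983 = 167.0928
Stratum 2 (Rural): n = 5894; a·d/n = 3122·1184/5894 = 627.1544; b·c/n = 461·1127/5894 = 88.1485
OR_MH = (598.9490 + 627.1544) / (167.0928 + 88.1485) = 1226.1034 / 255.2412 = 4.80370

4.80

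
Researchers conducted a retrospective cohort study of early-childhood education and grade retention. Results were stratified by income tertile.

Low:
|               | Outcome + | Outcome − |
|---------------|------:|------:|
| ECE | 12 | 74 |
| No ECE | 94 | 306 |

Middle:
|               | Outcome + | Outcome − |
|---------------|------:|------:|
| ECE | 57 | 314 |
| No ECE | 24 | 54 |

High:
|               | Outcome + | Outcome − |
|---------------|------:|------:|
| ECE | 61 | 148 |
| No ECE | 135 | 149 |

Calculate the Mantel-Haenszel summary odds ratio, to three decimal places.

0.459

OR_MH = Σ(aᵢdᵢ/nᵢ) / Σ(bᵢcᵢ/nᵢ), where nᵢ is the stratum total.
Stratum 1 (Low): n = 486; a·d/n = 12·306/486 = 7.5556; b·c/n = 74·94/486 = 14.3128
Stratum 2 (Middle): n = 449; a·d/n = 57·54/449 = 6.8552; b·c/n = 314·24/449 = 16.7840
Stratum 3 (High): n = 493; a·d/n = 61·149/493 = 18.4361; b·c/n = 148·135/493 = 40.5274
OR_MH = (7.5556 + 6.8552 + 18.4361) / (14.3128 + 16.7840 + 40.5274) = 32.8469 / 71.6241 = 0.45860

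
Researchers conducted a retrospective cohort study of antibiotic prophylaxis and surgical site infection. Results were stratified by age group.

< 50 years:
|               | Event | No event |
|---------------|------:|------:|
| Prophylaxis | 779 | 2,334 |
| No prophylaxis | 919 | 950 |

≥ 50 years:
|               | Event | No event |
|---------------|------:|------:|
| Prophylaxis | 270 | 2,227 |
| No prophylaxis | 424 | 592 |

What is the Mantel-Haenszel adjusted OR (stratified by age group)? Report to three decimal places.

OR_MH = Σ(aᵢdᵢ/nᵢ) / Σ(bᵢcᵢ/nᵢ), where nᵢ is the stratum total.
Stratum 1 (< 50 years): n = 4982; a·d/n = 779·950/4982 = 148.5448; b·c/n = 2334·919/4982 = 430.5391
Stratum 2 (≥ 50 years): n = 3513; a·d/n = 270·592/3513 = 45.4996; b·c/n = 2227·424/3513 = 268.7868
OR_MH = (148.5448 + 45.4996) / (430.5391 + 268.7868) = 194.0443 / 699.3259 = 0.27747

0.277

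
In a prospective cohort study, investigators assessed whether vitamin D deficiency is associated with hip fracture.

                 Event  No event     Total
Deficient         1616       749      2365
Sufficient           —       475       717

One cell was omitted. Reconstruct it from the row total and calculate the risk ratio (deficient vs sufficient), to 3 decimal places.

2.024

The missing cell is in the unexposed row: 717 − 475 = 242.
So a = 1616, b = 749, c = 242, d = 475.
RR = [a/(a+b)] / [c/(c+d)] = (1616/2365) / (242/717) = 0.68330/0.33752 = 2.02448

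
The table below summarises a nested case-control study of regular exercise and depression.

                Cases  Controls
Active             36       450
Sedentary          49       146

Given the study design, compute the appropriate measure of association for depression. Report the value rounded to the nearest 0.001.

Cells: a = 36, b = 450, c = 49, d = 146.
This is a nested case-control study: participants were sampled on outcome status, so risks in the source population cannot be estimated directly — relative risk is not valid here. The odds ratio is the appropriate measure.
OR = (a·d)/(b·c) = (36 × 146) / (450 × 49) = 5256 / 22050 = 0.23837

0.238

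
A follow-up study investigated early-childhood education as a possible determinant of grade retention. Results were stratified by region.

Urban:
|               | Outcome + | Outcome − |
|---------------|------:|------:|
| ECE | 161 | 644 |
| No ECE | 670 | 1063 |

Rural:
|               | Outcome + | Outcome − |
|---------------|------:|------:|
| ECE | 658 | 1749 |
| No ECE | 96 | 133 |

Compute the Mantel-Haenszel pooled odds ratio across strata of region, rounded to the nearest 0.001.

0.431

OR_MH = Σ(aᵢdᵢ/nᵢ) / Σ(bᵢcᵢ/nᵢ), where nᵢ is the stratum total.
Stratum 1 (Urban): n = 2538; a·d/n = 161·1063/2538 = 67.4322; b·c/n = 644·670/2538 = 170.0079
Stratum 2 (Rural): n = 2636; a·d/n = 658·133/2636 = 33.1995; b·c/n = 1749·96/2636 = 63.6965
OR_MH = (67.4322 + 33.1995) / (170.0079 + 63.6965) = 100.6318 / 233.7044 = 0.43059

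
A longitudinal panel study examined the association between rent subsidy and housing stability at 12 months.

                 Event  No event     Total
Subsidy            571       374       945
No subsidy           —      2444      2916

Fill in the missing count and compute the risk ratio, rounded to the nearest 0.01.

3.73

The missing cell is in the unexposed row: 2916 − 2444 = 472.
So a = 571, b = 374, c = 472, d = 2444.
RR = [a/(a+b)] / [c/(c+d)] = (571/945) / (472/2916) = 0.60423/0.16187 = 3.73293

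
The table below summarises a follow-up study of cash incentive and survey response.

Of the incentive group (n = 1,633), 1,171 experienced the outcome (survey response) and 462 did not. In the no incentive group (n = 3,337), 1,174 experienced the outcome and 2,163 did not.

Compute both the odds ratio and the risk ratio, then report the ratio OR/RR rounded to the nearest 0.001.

2.291

From the description: a = 1171, b = 462, c = 1174, d = 2163.
OR = (1171·2163)/(462·1174) = 2532873/542388 = 4.66985
Risk in exposed = 1171/1633 = 0.71709; risk in unexposed = 1174/3337 = 0.35181; RR = 2.03826
OR/RR = 4.66985 / 2.03826 = 2.29110
The outcome is not rare, so the OR lies further from 1 than the RR.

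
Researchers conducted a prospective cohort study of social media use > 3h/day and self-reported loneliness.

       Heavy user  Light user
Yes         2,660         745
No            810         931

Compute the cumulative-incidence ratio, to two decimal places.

1.72

Reading the table with exposure as columns: a = 2660 (Heavy user, case), b = 810 (Heavy user, non-case), c = 745 (Light user, case), d = 931.
Risk in exposed = 2660/3470 = 0.76657; risk in unexposed = 745/1676 = 0.44451.
RR = 0.76657 / 0.44451 = 1.72453
The risk among the exposed is 1.72 times that among the unexposed.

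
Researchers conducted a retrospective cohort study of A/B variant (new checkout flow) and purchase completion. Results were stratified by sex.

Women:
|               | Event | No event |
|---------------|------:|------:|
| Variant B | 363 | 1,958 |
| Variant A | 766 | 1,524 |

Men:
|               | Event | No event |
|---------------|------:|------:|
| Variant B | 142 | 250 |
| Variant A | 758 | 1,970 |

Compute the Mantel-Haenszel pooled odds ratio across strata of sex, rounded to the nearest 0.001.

0.543

OR_MH = Σ(aᵢdᵢ/nᵢ) / Σ(bᵢcᵢ/nᵢ), where nᵢ is the stratum total.
Stratum 1 (Women): n = 4611; a·d/n = 363·1524/4611 = 119.9766; b·c/n = 1958·766/4611 = 325.2717
Stratum 2 (Men): n = 3120; a·d/n = 142·1970/3120 = 89.6603; b·c/n = 250·758/3120 = 60.7372
OR_MH = (119.9766 + 89.6603) / (325.2717 + 60.7372) = 209.6368 / 386.0089 = 0.54309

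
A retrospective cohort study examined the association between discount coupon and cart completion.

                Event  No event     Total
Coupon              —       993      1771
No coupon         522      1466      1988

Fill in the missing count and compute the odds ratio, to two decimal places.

The missing cell is in the exposed row: 1771 − 993 = 778.
So a = 778, b = 993, c = 522, d = 1466.
OR = (a·d)/(b·c) = (778 × 1466) / (993 × 522) = 1140548 / 518346 = 2.20036

2.20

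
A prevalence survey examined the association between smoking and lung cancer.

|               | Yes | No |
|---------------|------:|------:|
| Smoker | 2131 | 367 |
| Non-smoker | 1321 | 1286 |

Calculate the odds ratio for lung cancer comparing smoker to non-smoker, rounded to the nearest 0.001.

Cells: a = 2131, b = 367, c = 1321, d = 1286.
OR = (a·d)/(b·c) = (2131 × 1286) / (367 × 1321) = 2740466 / 484807 = 5.65269
The odds of lung cancer are about 5.65 times as high in the smoker group.

5.653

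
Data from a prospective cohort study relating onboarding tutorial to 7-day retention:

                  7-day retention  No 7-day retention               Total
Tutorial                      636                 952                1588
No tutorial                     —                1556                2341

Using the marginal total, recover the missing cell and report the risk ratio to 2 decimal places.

The missing cell is in the unexposed row: 2341 − 1556 = 785.
So a = 636, b = 952, c = 785, d = 1556.
RR = [a/(a+b)] / [c/(c+d)] = (636/1588) / (785/2341) = 0.40050/0.33533 = 1.19437

1.19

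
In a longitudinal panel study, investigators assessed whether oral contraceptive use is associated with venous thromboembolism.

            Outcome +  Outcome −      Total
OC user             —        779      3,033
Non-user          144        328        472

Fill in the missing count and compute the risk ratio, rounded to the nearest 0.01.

2.44

The missing cell is in the exposed row: 3033 − 779 = 2254.
So a = 2254, b = 779, c = 144, d = 328.
RR = [a/(a+b)] / [c/(c+d)] = (2254/3033) / (144/472) = 0.74316/0.30508 = 2.43591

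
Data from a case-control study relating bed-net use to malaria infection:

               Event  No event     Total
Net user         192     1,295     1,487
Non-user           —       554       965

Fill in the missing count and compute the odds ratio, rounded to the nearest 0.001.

The missing cell is in the unexposed row: 965 − 554 = 411.
So a = 192, b = 1295, c = 411, d = 554.
OR = (a·d)/(b·c) = (192 × 554) / (1295 × 411) = 106368 / 532245 = 0.19985

0.200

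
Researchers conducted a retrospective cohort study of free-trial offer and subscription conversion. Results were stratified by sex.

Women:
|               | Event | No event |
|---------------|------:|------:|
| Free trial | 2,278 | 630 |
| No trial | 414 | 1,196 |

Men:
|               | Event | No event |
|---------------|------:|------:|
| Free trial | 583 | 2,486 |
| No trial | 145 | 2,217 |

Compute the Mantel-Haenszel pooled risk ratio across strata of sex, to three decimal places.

3.058

RR_MH = Σ(aᵢ·n₀ᵢ/nᵢ) / Σ(cᵢ·n₁ᵢ/nᵢ), with n₁ᵢ = aᵢ+bᵢ (exposed), n₀ᵢ = cᵢ+dᵢ (unexposed), nᵢ = n₁ᵢ+n₀ᵢ.
Stratum 1 (Women): n₁ = 2908, n₀ = 1610, n = 4518; a·n₀/n = 2278·1610/4518 = 811.7707; c·n₁/n = 414·2908/4518 = 266.4701
Stratum 2 (Men): n₁ = 3069, n₀ = 2362, n = 5431; a·n₀/n = 583·2362/5431 = 253.5529; c·n₁/n = 145·3069/5431 = 81.9379
RR_MH = (811.7707 + 253.5529) / (266.4701 + 81.9379) = 1065.3236 / 348.4081 = 3.05769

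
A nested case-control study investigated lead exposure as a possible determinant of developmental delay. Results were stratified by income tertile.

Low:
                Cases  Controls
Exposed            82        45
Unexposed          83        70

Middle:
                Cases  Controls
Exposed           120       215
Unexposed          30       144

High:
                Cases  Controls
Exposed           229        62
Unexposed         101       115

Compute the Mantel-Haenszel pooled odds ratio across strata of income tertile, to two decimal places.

2.77

OR_MH = Σ(aᵢdᵢ/nᵢ) / Σ(bᵢcᵢ/nᵢ), where nᵢ is the stratum total.
Stratum 1 (Low): n = 280; a·d/n = 82·70/280 = 20.5000; b·c/n = 45·83/280 = 13.3393
Stratum 2 (Middle): n = 509; a·d/n = 120·144/509 = 33.9489; b·c/n = 215·30/509 = 12.6719
Stratum 3 (High): n = 507; a·d/n = 229·115/507 = 51.9428; b·c/n = 62·101/507 = 12.3511
OR_MH = (20.5000 + 33.9489 + 51.9428) / (13.3393 + 12.6719 + 12.3511) = 106.3917 / 38.3623 = 2.77334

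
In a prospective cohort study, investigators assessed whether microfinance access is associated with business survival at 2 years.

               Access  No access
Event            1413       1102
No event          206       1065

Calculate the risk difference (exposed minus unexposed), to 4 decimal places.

Reading the table with exposure as columns: a = 1413 (Access, case), b = 206 (Access, non-case), c = 1102 (No access, case), d = 1065.
Risk in exposed = 1413/1619 = 0.872761; risk in unexposed = 1102/2167 = 0.508537.
Risk difference = 0.872761 − 0.508537 = 0.364224

0.3642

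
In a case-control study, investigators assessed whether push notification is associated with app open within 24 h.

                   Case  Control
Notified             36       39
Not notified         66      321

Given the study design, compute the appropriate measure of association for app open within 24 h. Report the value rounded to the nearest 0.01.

Cells: a = 36, b = 39, c = 66, d = 321.
This is a case-control study: participants were sampled on outcome status, so risks in the source population cannot be estimated directly — relative risk is not valid here. The odds ratio is the appropriate measure.
OR = (a·d)/(b·c) = (36 × 321) / (39 × 66) = 11556 / 2574 = 4.48951

4.49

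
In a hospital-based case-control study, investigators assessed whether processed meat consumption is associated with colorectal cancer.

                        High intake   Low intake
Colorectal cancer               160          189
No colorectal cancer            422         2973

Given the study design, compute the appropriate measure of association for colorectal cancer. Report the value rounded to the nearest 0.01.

Reading the table with exposure as columns: a = 160 (High intake, case), b = 422 (High intake, non-case), c = 189 (Low intake, case), d = 2973.
This is a hospital-based case-control study: participants were sampled on outcome status, so risks in the source population cannot be estimated directly — relative risk is not valid here. The odds ratio is the appropriate measure.
OR = (a·d)/(b·c) = (160 × 2973) / (422 × 189) = 475680 / 79758 = 5.96404

5.96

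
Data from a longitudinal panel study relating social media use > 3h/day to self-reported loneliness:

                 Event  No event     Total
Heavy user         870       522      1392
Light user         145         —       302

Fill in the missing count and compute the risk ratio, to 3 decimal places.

1.302

The missing cell is in the unexposed row: 302 − 145 = 157.
So a = 870, b = 522, c = 145, d = 157.
RR = [a/(a+b)] / [c/(c+d)] = (870/1392) / (145/302) = 0.62500/0.48013 = 1.30172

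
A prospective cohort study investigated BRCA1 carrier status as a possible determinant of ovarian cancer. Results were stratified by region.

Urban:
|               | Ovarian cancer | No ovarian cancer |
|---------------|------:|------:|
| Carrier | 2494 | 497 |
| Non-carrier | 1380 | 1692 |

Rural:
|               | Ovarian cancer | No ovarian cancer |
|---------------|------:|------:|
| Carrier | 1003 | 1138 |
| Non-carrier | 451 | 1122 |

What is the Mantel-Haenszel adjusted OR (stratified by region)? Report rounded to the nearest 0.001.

OR_MH = Σ(aᵢdᵢ/nᵢ) / Σ(bᵢcᵢ/nᵢ), where nᵢ is the stratum total.
Stratum 1 (Urban): n = 6063; a·d/n = 2494·1692/6063 = 696.0000; b·c/n = 497·1380/6063 = 113.1222
Stratum 2 (Rural): n = 3714; a·d/n = 1003·1122/3714 = 303.0065; b·c/n = 1138·451/3714 = 138.1901
OR_MH = (696.0000 + 303.0065) / (113.1222 + 138.1901) = 999.0065 / 251.3123 = 3.97516

3.975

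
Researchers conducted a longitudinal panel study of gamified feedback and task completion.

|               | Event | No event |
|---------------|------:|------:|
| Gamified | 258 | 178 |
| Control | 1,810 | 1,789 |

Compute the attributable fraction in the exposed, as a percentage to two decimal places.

Cells: a = 258, b = 178, c = 1810, d = 1789.
Risk in exposed = 258/436 = 0.59174; risk in unexposed = 1810/3599 = 0.50292.
RR = 0.59174/0.50292 = 1.17662
AR% = (RR − 1)/RR × 100 = (1.17662 − 1)/1.17662 × 100 = 15.0108%

15.01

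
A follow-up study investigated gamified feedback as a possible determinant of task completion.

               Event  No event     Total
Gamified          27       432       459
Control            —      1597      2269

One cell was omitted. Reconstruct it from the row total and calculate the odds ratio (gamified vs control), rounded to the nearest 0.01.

The missing cell is in the unexposed row: 2269 − 1597 = 672.
So a = 27, b = 432, c = 672, d = 1597.
OR = (a·d)/(b·c) = (27 × 1597) / (432 × 672) = 43119 / 290304 = 0.14853

0.15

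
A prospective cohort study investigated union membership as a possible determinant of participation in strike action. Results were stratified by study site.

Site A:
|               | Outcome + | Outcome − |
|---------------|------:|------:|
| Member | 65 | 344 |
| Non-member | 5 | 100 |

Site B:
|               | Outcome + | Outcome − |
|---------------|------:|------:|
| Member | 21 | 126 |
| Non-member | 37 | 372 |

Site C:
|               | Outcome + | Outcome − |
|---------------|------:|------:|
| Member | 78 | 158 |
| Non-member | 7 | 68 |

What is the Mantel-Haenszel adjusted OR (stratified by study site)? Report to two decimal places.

2.86

OR_MH = Σ(aᵢdᵢ/nᵢ) / Σ(bᵢcᵢ/nᵢ), where nᵢ is the stratum total.
Stratum 1 (Site A): n = 514; a·d/n = 65·100/514 = 12.6459; b·c/n = 344·5/514 = 3.3463
Stratum 2 (Site B): n = 556; a·d/n = 21·372/556 = 14.0504; b·c/n = 126·37/556 = 8.3849
Stratum 3 (Site C): n = 311; a·d/n = 78·68/311 = 17.0547; b·c/n = 158·7/311 = 3.5563
OR_MH = (12.6459 + 14.0504 + 17.0547) / (3.3463 + 8.3849 + 3.5563) = 43.7509 / 15.2875 = 2.86188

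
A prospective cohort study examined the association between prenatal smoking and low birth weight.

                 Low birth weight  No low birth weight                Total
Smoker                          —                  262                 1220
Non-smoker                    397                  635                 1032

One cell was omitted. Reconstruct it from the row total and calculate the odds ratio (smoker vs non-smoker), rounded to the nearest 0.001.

The missing cell is in the exposed row: 1220 − 262 = 958.
So a = 958, b = 262, c = 397, d = 635.
OR = (a·d)/(b·c) = (958 × 635) / (262 × 397) = 608330 / 104014 = 5.84854

5.849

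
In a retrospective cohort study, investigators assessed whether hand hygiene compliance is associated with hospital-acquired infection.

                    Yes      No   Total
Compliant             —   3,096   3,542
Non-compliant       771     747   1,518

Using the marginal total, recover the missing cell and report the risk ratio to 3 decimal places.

0.248

The missing cell is in the exposed row: 3542 − 3096 = 446.
So a = 446, b = 3096, c = 771, d = 747.
RR = [a/(a+b)] / [c/(c+d)] = (446/3542) / (771/1518) = 0.12592/0.50791 = 0.24792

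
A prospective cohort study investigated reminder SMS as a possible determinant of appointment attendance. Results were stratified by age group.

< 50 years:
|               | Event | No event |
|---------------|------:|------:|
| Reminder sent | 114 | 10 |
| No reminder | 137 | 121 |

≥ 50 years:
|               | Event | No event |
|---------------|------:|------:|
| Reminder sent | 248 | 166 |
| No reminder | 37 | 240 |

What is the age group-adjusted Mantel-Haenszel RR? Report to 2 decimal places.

RR_MH = Σ(aᵢ·n₀ᵢ/nᵢ) / Σ(cᵢ·n₁ᵢ/nᵢ), with n₁ᵢ = aᵢ+bᵢ (exposed), n₀ᵢ = cᵢ+dᵢ (unexposed), nᵢ = n₁ᵢ+n₀ᵢ.
Stratum 1 (< 50 years): n₁ = 124, n₀ = 258, n = 382; a·n₀/n = 114·258/382 = 76.9948; c·n₁/n = 137·124/382 = 44.4712
Stratum 2 (≥ 50 years): n₁ = 414, n₀ = 277, n = 691; a·n₀/n = 248·277/691 = 99.4153; c·n₁/n = 37·414/691 = 22.1679
RR_MH = (76.9948 + 99.4153) / (44.4712 + 22.1679) = 176.4101 / 66.6391 = 2.64725

2.65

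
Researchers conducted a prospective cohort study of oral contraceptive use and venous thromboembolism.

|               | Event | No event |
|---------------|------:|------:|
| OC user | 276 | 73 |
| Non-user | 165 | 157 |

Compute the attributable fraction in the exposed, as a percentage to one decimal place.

35.2

Cells: a = 276, b = 73, c = 165, d = 157.
Risk in exposed = 276/349 = 0.79083; risk in unexposed = 165/322 = 0.51242.
RR = 0.79083/0.51242 = 1.54332
AR% = (RR − 1)/RR × 100 = (1.54332 − 1)/1.54332 × 100 = 35.2046%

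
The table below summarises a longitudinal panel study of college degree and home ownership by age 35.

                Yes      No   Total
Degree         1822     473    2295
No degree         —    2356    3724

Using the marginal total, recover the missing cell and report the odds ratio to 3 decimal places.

6.634

The missing cell is in the unexposed row: 3724 − 2356 = 1368.
So a = 1822, b = 473, c = 1368, d = 2356.
OR = (a·d)/(b·c) = (1822 × 2356) / (473 × 1368) = 4292632 / 647064 = 6.63401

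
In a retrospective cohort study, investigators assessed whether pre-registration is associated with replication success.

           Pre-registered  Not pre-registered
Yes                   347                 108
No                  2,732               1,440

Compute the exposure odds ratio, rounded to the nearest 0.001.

Reading the table with exposure as columns: a = 347 (Pre-registered, case), b = 2732 (Pre-registered, non-case), c = 108 (Not pre-registered, case), d = 1440.
OR = (a·d)/(b·c) = (347 × 1440) / (2732 × 108) = 499680 / 295056 = 1.69351
The odds of replication success are about 1.69 times as high in the pre-registered group.

1.694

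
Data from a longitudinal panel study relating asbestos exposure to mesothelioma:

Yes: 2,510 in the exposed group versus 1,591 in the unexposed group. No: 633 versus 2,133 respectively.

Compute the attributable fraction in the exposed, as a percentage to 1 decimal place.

46.5

From the description: a = 2510, b = 633, c = 1591, d = 2133.
Risk in exposed = 2510/3143 = 0.79860; risk in unexposed = 1591/3724 = 0.42723.
RR = 0.79860/0.42723 = 1.86926
AR% = (RR − 1)/RR × 100 = (1.86926 − 1)/1.86926 × 100 = 46.5028%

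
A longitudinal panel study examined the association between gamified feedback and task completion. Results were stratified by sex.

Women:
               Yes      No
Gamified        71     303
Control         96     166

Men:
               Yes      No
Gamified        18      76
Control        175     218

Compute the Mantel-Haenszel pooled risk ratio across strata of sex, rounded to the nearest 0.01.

0.49

RR_MH = Σ(aᵢ·n₀ᵢ/nᵢ) / Σ(cᵢ·n₁ᵢ/nᵢ), with n₁ᵢ = aᵢ+bᵢ (exposed), n₀ᵢ = cᵢ+dᵢ (unexposed), nᵢ = n₁ᵢ+n₀ᵢ.
Stratum 1 (Women): n₁ = 374, n₀ = 262, n = 636; a·n₀/n = 71·262/636 = 29.2484; c·n₁/n = 96·374/636 = 56.4528
Stratum 2 (Men): n₁ = 94, n₀ = 393, n = 487; a·n₀/n = 18·393/487 = 14.5257; c·n₁/n = 175·94/487 = 33.7782
RR_MH = (29.2484 + 14.5257) / (56.4528 + 33.7782) = 43.7741 / 90.2311 = 0.48513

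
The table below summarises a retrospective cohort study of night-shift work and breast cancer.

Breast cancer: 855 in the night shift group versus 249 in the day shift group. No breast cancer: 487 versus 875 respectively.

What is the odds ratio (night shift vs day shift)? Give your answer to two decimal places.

From the description: a = 855, b = 487, c = 249, d = 875.
OR = (a·d)/(b·c) = (855 × 875) / (487 × 249) = 748125 / 121263 = 6.16944
The odds of breast cancer are about 6.17 times as high in the night shift group.

6.17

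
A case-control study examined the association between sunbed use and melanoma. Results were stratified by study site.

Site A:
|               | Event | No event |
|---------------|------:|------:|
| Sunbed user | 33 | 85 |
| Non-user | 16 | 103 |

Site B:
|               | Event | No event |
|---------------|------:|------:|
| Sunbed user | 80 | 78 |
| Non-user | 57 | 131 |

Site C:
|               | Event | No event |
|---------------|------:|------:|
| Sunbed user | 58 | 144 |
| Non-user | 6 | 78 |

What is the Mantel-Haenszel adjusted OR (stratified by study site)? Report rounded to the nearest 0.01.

OR_MH = Σ(aᵢdᵢ/nᵢ) / Σ(bᵢcᵢ/nᵢ), where nᵢ is the stratum total.
Stratum 1 (Site A): n = 237; a·d/n = 33·103/237 = 14.3418; b·c/n = 85·16/237 = 5.7384
Stratum 2 (Site B): n = 346; a·d/n = 80·131/346 = 30.2890; b·c/n = 78·57/346 = 12.8497
Stratum 3 (Site C): n = 286; a·d/n = 58·78/286 = 15.8182; b·c/n = 144·6/286 = 3.0210
OR_MH = (14.3418 + 30.2890 + 15.8182) / (5.7384 + 12.8497 + 3.0210) = 60.4490 / 21.6091 = 2.79739

2.80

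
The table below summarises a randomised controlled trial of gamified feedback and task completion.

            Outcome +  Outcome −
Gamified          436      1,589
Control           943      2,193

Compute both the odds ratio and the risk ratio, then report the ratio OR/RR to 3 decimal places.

Cells: a = 436, b = 1589, c = 943, d = 2193.
OR = (436·2193)/(1589·943) = 956148/1498427 = 0.63810
Risk in exposed = 436/2025 = 0.21531; risk in unexposed = 943/3136 = 0.30070; RR = 0.71602
OR/RR = 0.63810 / 0.71602 = 0.89118
The outcome is not rare, so the OR lies further from 1 than the RR.

0.891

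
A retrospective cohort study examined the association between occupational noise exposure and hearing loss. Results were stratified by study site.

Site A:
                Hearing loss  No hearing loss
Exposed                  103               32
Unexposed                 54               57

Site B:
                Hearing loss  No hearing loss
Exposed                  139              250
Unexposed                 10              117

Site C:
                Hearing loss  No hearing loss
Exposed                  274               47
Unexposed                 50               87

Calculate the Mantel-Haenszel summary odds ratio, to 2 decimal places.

6.32

OR_MH = Σ(aᵢdᵢ/nᵢ) / Σ(bᵢcᵢ/nᵢ), where nᵢ is the stratum total.
Stratum 1 (Site A): n = 246; a·d/n = 103·57/246 = 23.8659; b·c/n = 32·54/246 = 7.0244
Stratum 2 (Site B): n = 516; a·d/n = 139·117/516 = 31.5174; b·c/n = 250·10/516 = 4.8450
Stratum 3 (Site C): n = 458; a·d/n = 274·87/458 = 52.0480; b·c/n = 47·50/458 = 5.1310
OR_MH = (23.8659 + 31.5174 + 52.0480) / (7.0244 + 4.8450 + 5.1310) = 107.4313 / 17.0004 = 6.31936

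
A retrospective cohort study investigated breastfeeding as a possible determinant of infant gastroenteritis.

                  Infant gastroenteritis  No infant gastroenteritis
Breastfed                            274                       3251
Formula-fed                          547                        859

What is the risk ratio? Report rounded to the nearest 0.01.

Cells: a = 274, b = 3251, c = 547, d = 859.
Risk in exposed = 274/3525 = 0.07773; risk in unexposed = 547/1406 = 0.38905.
RR = 0.07773 / 0.38905 = 0.19980
The risk is 80% lower among the exposed than among the unexposed.

0.20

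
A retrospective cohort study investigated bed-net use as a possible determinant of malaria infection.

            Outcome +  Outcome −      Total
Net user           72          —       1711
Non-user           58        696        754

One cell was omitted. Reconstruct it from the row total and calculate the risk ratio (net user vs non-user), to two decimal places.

0.55

The missing cell is in the exposed row: 1711 − 72 = 1639.
So a = 72, b = 1639, c = 58, d = 696.
RR = [a/(a+b)] / [c/(c+d)] = (72/1711) / (58/754) = 0.04208/0.07692 = 0.54705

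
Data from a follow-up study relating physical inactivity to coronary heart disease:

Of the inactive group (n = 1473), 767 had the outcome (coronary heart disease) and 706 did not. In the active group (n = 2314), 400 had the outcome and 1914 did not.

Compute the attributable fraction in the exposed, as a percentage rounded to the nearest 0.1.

From the description: a = 767, b = 706, c = 400, d = 1914.
Risk in exposed = 767/1473 = 0.52071; risk in unexposed = 400/2314 = 0.17286.
RR = 0.52071/0.17286 = 3.01228
AR% = (RR − 1)/RR × 100 = (3.01228 − 1)/3.01228 × 100 = 66.8026%

66.8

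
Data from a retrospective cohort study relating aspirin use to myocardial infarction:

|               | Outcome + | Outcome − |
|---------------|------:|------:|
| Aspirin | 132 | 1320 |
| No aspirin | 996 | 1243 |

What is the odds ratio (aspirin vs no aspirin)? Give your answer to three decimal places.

Cells: a = 132, b = 1320, c = 996, d = 1243.
OR = (a·d)/(b·c) = (132 × 1243) / (1320 × 996) = 164076 / 1314720 = 0.12480
Exposure is associated with lower odds of myocardial infarction (OR = 0.12 < 1).

0.125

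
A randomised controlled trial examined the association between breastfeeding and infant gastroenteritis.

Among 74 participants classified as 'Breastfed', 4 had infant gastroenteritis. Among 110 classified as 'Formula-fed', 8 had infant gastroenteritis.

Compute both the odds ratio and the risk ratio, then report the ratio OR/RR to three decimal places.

0.980

From the description: a = 4, b = 70, c = 8, d = 102.
OR = (4·102)/(70·8) = 408/560 = 0.72857
Risk in exposed = 4/74 = 0.05405; risk in unexposed = 8/110 = 0.07273; RR = 0.74324
OR/RR = 0.72857 / 0.74324 = 0.98026
The outcome is rare in both groups, so OR ≈ RR (ratio near 1).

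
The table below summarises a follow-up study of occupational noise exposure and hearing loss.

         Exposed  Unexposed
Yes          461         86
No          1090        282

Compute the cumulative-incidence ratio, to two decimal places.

1.27

Reading the table with exposure as columns: a = 461 (Exposed, case), b = 1090 (Exposed, non-case), c = 86 (Unexposed, case), d = 282.
Risk in exposed = 461/1551 = 0.29723; risk in unexposed = 86/368 = 0.23370.
RR = 0.29723 / 0.23370 = 1.27186
The risk among the exposed is 1.27 times that among the unexposed.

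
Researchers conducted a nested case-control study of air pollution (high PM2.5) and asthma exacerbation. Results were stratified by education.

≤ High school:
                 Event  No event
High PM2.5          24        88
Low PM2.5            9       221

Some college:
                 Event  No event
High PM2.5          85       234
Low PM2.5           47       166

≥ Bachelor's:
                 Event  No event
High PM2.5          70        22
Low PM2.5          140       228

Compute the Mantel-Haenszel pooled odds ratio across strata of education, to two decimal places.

2.58

OR_MH = Σ(aᵢdᵢ/nᵢ) / Σ(bᵢcᵢ/nᵢ), where nᵢ is the stratum total.
Stratum 1 (≤ High school): n = 342; a·d/n = 24·221/342 = 15.5088; b·c/n = 88·9/342 = 2.3158
Stratum 2 (Some college): n = 532; a·d/n = 85·166/532 = 26.5226; b·c/n = 234·47/532 = 20.6729
Stratum 3 (≥ Bachelor's): n = 460; a·d/n = 70·228/460 = 34.6957; b·c/n = 22·140/460 = 6.6957
OR_MH = (15.5088 + 26.5226 + 34.6957) / (2.3158 + 20.6729 + 6.6957) = 76.7270 / 29.6844 = 2.58476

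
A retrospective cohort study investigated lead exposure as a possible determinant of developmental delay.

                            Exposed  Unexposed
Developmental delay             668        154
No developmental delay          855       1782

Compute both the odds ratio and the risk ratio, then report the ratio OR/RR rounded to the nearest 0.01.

1.64

Reading the table with exposure as columns: a = 668 (Exposed, case), b = 855 (Exposed, non-case), c = 154 (Unexposed, case), d = 1782.
OR = (668·1782)/(855·154) = 1190376/131670 = 9.04060
Risk in exposed = 668/1523 = 0.43861; risk in unexposed = 154/1936 = 0.07955; RR = 5.51393
OR/RR = 9.04060 / 5.51393 = 1.63959
The outcome is not rare, so the OR lies further from 1 than the RR.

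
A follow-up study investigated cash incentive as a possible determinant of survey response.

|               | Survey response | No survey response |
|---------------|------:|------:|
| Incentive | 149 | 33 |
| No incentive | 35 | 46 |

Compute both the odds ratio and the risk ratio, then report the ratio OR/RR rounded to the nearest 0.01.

3.13

Cells: a = 149, b = 33, c = 35, d = 46.
OR = (149·46)/(33·35) = 6854/1155 = 5.93420
Risk in exposed = 149/182 = 0.81868; risk in unexposed = 35/81 = 0.43210; RR = 1.89466
OR/RR = 5.93420 / 1.89466 = 3.13206
The outcome is not rare, so the OR lies further from 1 than the RR.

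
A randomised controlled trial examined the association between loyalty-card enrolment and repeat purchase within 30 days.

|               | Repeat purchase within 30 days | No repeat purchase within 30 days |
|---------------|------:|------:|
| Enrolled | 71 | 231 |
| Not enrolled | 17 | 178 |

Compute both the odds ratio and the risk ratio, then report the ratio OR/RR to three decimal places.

1.193

Cells: a = 71, b = 231, c = 17, d = 178.
OR = (71·178)/(231·17) = 12638/3927 = 3.21823
Risk in exposed = 71/302 = 0.23510; risk in unexposed = 17/195 = 0.08718; RR = 2.69673
OR/RR = 3.21823 / 2.69673 = 1.19338
The outcome is not rare, so the OR lies further from 1 than the RR.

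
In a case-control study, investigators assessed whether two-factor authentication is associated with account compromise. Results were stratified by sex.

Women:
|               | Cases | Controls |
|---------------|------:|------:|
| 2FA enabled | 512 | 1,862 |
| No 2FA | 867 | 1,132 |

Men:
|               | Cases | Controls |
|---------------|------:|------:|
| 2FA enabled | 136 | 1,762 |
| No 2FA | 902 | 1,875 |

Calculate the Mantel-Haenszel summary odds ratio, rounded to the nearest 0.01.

OR_MH = Σ(aᵢdᵢ/nᵢ) / Σ(bᵢcᵢ/nᵢ), where nᵢ is the stratum total.
Stratum 1 (Women): n = 4373; a·d/n = 512·1132/4373 = 132.5369; b·c/n = 1862·867/4373 = 369.1640
Stratum 2 (Men): n = 4675; a·d/n = 136·1875/4675 = 54.5455; b·c/n = 1762·902/4675 = 339.9624
OR_MH = (132.5369 + 54.5455) / (369.1640 + 339.9624) = 187.0824 / 709.1263 = 0.26382

0.26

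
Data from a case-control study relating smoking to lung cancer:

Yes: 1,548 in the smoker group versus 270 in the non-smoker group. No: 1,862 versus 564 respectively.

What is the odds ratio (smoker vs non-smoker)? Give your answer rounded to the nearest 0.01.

1.74

From the description: a = 1548, b = 1862, c = 270, d = 564.
OR = (a·d)/(b·c) = (1548 × 564) / (1862 × 270) = 873072 / 502740 = 1.73663
The odds of lung cancer are about 1.74 times as high in the smoker group.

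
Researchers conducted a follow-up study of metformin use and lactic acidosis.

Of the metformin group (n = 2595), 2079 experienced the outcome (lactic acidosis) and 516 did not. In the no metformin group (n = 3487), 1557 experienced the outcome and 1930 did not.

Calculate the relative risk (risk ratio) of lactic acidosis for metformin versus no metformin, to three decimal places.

1.794

From the description: a = 2079, b = 516, c = 1557, d = 1930.
Risk in exposed = 2079/2595 = 0.80116; risk in unexposed = 1557/3487 = 0.44652.
RR = 0.80116 / 0.44652 = 1.79424
The risk among the exposed is 1.79 times that among the unexposed.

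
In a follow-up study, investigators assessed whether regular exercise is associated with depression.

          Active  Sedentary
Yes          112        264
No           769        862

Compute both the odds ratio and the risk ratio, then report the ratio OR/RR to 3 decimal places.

0.877

Reading the table with exposure as columns: a = 112 (Active, case), b = 769 (Active, non-case), c = 264 (Sedentary, case), d = 862.
OR = (112·862)/(769·264) = 96544/203016 = 0.47555
Risk in exposed = 112/881 = 0.12713; risk in unexposed = 264/1126 = 0.23446; RR = 0.54222
OR/RR = 0.47555 / 0.54222 = 0.87704
The outcome is not rare, so the OR lies further from 1 than the RR.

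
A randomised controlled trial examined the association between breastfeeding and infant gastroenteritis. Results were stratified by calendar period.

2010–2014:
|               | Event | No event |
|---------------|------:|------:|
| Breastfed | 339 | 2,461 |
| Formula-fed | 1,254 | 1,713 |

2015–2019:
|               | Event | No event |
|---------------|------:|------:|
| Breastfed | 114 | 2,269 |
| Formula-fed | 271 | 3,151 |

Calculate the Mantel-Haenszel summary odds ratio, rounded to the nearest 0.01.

0.25

OR_MH = Σ(aᵢdᵢ/nᵢ) / Σ(bᵢcᵢ/nᵢ), where nᵢ is the stratum total.
Stratum 1 (2010–2014): n = 5767; a·d/n = 339·1713/5767 = 100.6948; b·c/n = 2461·1254/5767 = 535.1299
Stratum 2 (2015–2019): n = 5805; a·d/n = 114·3151/5805 = 61.8801; b·c/n = 2269·271/5805 = 105.9258
OR_MH = (100.6948 + 61.8801) / (535.1299 + 105.9258) = 162.5749 / 641.0556 = 0.25361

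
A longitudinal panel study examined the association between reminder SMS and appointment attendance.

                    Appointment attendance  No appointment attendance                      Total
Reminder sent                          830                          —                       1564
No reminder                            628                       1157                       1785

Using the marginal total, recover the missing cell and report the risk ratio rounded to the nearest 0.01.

1.51

The missing cell is in the exposed row: 1564 − 830 = 734.
So a = 830, b = 734, c = 628, d = 1157.
RR = [a/(a+b)] / [c/(c+d)] = (830/1564) / (628/1785) = 0.53069/0.35182 = 1.50841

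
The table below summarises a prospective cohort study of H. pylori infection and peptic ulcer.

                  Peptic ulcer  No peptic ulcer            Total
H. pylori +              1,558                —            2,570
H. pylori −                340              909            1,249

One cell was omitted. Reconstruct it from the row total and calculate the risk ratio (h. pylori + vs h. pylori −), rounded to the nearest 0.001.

2.227

The missing cell is in the exposed row: 2570 − 1558 = 1012.
So a = 1558, b = 1012, c = 340, d = 909.
RR = [a/(a+b)] / [c/(c+d)] = (1558/2570) / (340/1249) = 0.60623/0.27222 = 2.22699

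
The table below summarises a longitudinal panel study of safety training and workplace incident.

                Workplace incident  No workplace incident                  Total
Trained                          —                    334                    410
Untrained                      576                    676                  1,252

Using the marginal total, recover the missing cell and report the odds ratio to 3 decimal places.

The missing cell is in the exposed row: 410 − 334 = 76.
So a = 76, b = 334, c = 576, d = 676.
OR = (a·d)/(b·c) = (76 × 676) / (334 × 576) = 51376 / 192384 = 0.26705

0.267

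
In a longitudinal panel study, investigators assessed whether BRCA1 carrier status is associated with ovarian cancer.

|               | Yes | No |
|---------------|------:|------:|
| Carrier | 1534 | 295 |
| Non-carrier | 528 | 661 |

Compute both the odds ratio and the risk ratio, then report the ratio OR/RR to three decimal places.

3.447

Cells: a = 1534, b = 295, c = 528, d = 661.
OR = (1534·661)/(295·528) = 1013974/155760 = 6.50985
Risk in exposed = 1534/1829 = 0.83871; risk in unexposed = 528/1189 = 0.44407; RR = 1.88869
OR/RR = 6.50985 / 1.88869 = 3.44676
The outcome is not rare, so the OR lies further from 1 than the RR.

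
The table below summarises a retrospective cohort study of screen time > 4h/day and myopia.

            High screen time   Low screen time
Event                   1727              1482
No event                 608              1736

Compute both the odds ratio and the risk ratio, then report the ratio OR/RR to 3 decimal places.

2.072

Reading the table with exposure as columns: a = 1727 (High screen time, case), b = 608 (High screen time, non-case), c = 1482 (Low screen time, case), d = 1736.
OR = (1727·1736)/(608·1482) = 2998072/901056 = 3.32729
Risk in exposed = 1727/2335 = 0.73961; risk in unexposed = 1482/3218 = 0.46053; RR = 1.60599
OR/RR = 3.32729 / 1.60599 = 2.07180
The outcome is not rare, so the OR lies further from 1 than the RR.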